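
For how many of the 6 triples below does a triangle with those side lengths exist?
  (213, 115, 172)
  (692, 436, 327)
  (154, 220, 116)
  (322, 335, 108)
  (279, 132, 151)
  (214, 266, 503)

(115,172,213): 115+172 > 213 → valid
(327,436,692): 327+436 > 692 → valid
(116,154,220): 116+154 > 220 → valid
(108,322,335): 108+322 > 335 → valid
(132,151,279): 132+151 > 279 → valid
(214,266,503): 214+266 ≤ 503 → not valid
5 of the 6 triples form a triangle.

5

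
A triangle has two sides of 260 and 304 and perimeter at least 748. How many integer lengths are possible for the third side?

380

Triangle inequality: 44 < x < 564. Perimeter ≥ 748 gives x ≥ 748 − 260 − 304 = 184.
So 184 ≤ x < 564; integers 184 through 563: 380 values.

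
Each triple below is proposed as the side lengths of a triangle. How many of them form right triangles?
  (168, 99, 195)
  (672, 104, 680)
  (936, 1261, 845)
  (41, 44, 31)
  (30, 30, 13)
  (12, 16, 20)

4

(168,99,195): 99²+168² = 38025 = 195² → right
(672,104,680): 104²+672² = 462400 = 680² → right
(936,1261,845): 845²+936² = 1590121 = 1261² → right
(41,44,31): 31²+41² = 2642 > 1936 = 44² → acute
(30,30,13): 13²+30² = 1069 > 900 = 30² → acute
(12,16,20): 12²+16² = 400 = 20² → right
4 of the 6 are right.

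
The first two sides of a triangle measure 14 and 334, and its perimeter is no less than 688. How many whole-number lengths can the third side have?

8

Triangle inequality: 320 < x < 348. Perimeter ≥ 688 gives x ≥ 688 − 14 − 334 = 340.
So 340 ≤ x < 348; integers 340 through 347: 8 values.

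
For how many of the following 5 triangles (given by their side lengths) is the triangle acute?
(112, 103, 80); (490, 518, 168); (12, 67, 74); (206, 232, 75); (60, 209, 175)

1

(112,103,80): 80²+103² = 17009 > 12544 = 112² → acute
(490,518,168): 168²+490² = 268324 = 518² → right
(12,67,74): 12²+67² = 4633 < 5476 = 74² → obtuse
(206,232,75): 75²+206² = 48061 < 53824 = 232² → obtuse
(60,209,175): 60²+175² = 34225 < 43681 = 209² → obtuse
1 of the 5 is acute.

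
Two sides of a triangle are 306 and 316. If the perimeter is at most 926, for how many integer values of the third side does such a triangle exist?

294

Triangle inequality: 10 < x < 622. Perimeter ≤ 926 gives x ≤ 926 − 306 − 316 = 304.
So 10 < x ≤ 304; integers 11 through 304: 294 values.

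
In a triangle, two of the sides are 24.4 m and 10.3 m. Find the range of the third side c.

By the triangle inequality, c must be less than 24.4 + 10.3 = 34.7 and greater than |24.4 − 10.3| = 14.1.

14.1 < c < 34.7 (m)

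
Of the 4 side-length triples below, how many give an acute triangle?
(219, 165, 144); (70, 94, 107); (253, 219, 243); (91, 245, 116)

(219,165,144): 144²+165² = 47961 = 219² → right
(70,94,107): 70²+94² = 13736 > 11449 = 107² → acute
(253,219,243): 219²+243² = 107010 > 64009 = 253² → acute
(91,245,116): 91+116 ≤ 245, not a triangle
2 of the 4 are acute.

2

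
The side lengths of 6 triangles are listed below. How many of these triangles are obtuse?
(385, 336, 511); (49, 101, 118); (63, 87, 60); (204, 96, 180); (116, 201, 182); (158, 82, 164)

1

(385,336,511): 336²+385² = 261121 = 511² → right
(49,101,118): 49²+101² = 12602 < 13924 = 118² → obtuse
(63,87,60): 60²+63² = 7569 = 87² → right
(204,96,180): 96²+180² = 41616 = 204² → right
(116,201,182): 116²+182² = 46580 > 40401 = 201² → acute
(158,82,164): 82²+158² = 31688 > 26896 = 164² → acute
1 of the 6 is obtuse.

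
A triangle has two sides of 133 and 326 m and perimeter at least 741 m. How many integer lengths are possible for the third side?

Triangle inequality: 193 < x < 459. Perimeter ≥ 741 gives x ≥ 741 − 133 − 326 = 282.
So 282 ≤ x < 459; integers 282 through 458: 177 values.

177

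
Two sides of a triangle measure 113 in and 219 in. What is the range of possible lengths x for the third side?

By the triangle inequality, x must be less than 113 + 219 = 332 and greater than |113 − 219| = 106.

106 < x < 332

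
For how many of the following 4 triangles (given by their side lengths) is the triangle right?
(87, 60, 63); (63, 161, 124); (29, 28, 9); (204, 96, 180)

(87,60,63): 60²+63² = 7569 = 87² → right
(63,161,124): 63²+124² = 19345 < 25921 = 161² → obtuse
(29,28,9): 9²+28² = 865 > 841 = 29² → acute
(204,96,180): 96²+180² = 41616 = 204² → right
2 of the 4 are right.

2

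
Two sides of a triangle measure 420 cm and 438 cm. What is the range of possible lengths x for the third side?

18 < x < 858 (cm)

By the triangle inequality, x must be less than 420 + 438 = 858 and greater than |420 − 438| = 18.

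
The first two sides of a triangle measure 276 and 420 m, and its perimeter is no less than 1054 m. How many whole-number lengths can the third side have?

338

Triangle inequality: 144 < x < 696. Perimeter ≥ 1054 gives x ≥ 1054 − 276 − 420 = 358.
So 358 ≤ x < 696; integers 358 through 695: 338 values.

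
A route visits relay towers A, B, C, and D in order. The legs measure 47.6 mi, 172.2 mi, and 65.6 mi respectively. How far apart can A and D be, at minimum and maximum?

59.0 ≤ AD ≤ 285.4 mi

The maximum is all hops collinear in one direction: 47.6 + 172.2 + 65.6 = 285.4.
The longest hop is 172.2; the others sum to 113.2. Folding the others back against it leaves at least 172.2 − 113.2 = 59.0.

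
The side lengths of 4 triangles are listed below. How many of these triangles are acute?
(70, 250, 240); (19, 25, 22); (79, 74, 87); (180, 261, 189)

(70,250,240): 70²+240² = 62500 = 250² → right
(19,25,22): 19²+22² = 845 > 625 = 25² → acute
(79,74,87): 74²+79² = 11717 > 7569 = 87² → acute
(180,261,189): 180²+189² = 68121 = 261² → right
2 of the 4 are acute.

2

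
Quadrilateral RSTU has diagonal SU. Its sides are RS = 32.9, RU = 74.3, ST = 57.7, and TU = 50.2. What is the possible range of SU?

From triangle RSU: |32.9 − 74.3| < SU < 32.9 + 74.3, i.e. 41.4 < SU < 107.2.
From triangle TSU: 7.5 < SU < 107.9.
Both must hold, so SU lies in the intersection.

41.4 < SU < 107.2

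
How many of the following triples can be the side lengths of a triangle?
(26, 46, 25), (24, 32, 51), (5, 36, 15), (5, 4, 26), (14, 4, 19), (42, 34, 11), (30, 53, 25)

(25,26,46): 25+26 > 46 → valid
(24,32,51): 24+32 > 51 → valid
(5,15,36): 5+15 ≤ 36 → not valid
(4,5,26): 4+5 ≤ 26 → not valid
(4,14,19): 4+14 ≤ 19 → not valid
(11,34,42): 11+34 > 42 → valid
(25,30,53): 25+30 > 53 → valid
4 of the 7 triples form a triangle.

4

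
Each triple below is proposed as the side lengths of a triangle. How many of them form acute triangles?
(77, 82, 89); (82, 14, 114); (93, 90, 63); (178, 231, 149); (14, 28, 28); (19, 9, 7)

4

(77,82,89): 77²+82² = 12653 > 7921 = 89² → acute
(82,14,114): 14+82 ≤ 114, not a triangle
(93,90,63): 63²+90² = 12069 > 8649 = 93² → acute
(178,231,149): 149²+178² = 53885 > 53361 = 231² → acute
(14,28,28): 14²+28² = 980 > 784 = 28² → acute
(19,9,7): 7+9 ≤ 19, not a triangle
4 of the 6 are acute.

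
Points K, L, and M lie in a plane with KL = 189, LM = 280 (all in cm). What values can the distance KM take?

91 ≤ KM ≤ 469 cm

By the triangle inequality, |189 − 280| ≤ KM ≤ 189 + 280.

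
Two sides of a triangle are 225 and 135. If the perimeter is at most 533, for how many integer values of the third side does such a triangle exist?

83

Triangle inequality: 90 < x < 360. Perimeter ≤ 533 gives x ≤ 533 − 225 − 135 = 173.
So 90 < x ≤ 173; integers 91 through 173: 83 values.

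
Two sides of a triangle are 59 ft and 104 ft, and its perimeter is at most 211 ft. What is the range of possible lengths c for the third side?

Triangle inequality alone gives 45 < c < 163.
The perimeter condition gives c ≤ 211 − 59 − 104 = 48.
Intersecting the two: 45 < c ≤ 48.

45 < c ≤ 48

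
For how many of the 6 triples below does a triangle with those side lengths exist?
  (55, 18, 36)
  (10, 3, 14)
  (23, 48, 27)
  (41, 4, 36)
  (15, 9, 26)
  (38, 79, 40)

(18,36,55): 18+36 ≤ 55 → not valid
(3,10,14): 3+10 ≤ 14 → not valid
(23,27,48): 23+27 > 48 → valid
(4,36,41): 4+36 ≤ 41 → not valid
(9,15,26): 9+15 ≤ 26 → not valid
(38,40,79): 38+40 ≤ 79 → not valid
1 of the 6 triples forms a triangle.

1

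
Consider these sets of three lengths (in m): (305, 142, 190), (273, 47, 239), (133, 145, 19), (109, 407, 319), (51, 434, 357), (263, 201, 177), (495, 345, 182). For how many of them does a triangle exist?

(142,190,305): 142+190 > 305 → valid
(47,239,273): 47+239 > 273 → valid
(19,133,145): 19+133 > 145 → valid
(109,319,407): 109+319 > 407 → valid
(51,357,434): 51+357 ≤ 434 → not valid
(177,201,263): 177+201 > 263 → valid
(182,345,495): 182+345 > 495 → valid
6 of the 7 triples form a triangle.

6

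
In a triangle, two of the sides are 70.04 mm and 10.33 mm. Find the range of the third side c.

59.71 < c < 80.37

By the triangle inequality, c must be less than 70.04 + 10.33 = 80.37 and greater than |70.04 − 10.33| = 59.71.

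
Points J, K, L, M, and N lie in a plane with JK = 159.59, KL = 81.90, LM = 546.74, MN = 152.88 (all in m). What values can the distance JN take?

The maximum is all hops collinear in one direction: 159.59 + 81.90 + 546.74 + 152.88 = 941.11.
The longest hop is 546.74; the others sum to 394.37. Folding the others back against it leaves at least 546.74 − 394.37 = 152.37.

152.37 ≤ JN ≤ 941.11 m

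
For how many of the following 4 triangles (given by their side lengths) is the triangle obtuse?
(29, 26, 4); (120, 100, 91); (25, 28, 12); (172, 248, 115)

(29,26,4): 4²+26² = 692 < 841 = 29² → obtuse
(120,100,91): 91²+100² = 18281 > 14400 = 120² → acute
(25,28,12): 12²+25² = 769 < 784 = 28² → obtuse
(172,248,115): 115²+172² = 42809 < 61504 = 248² → obtuse
3 of the 4 are obtuse.

3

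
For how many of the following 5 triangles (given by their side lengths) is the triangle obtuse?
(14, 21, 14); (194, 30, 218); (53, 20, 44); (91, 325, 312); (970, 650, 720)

3

(14,21,14): 14²+14² = 392 < 441 = 21² → obtuse
(194,30,218): 30²+194² = 38536 < 47524 = 218² → obtuse
(53,20,44): 20²+44² = 2336 < 2809 = 53² → obtuse
(91,325,312): 91²+312² = 105625 = 325² → right
(970,650,720): 650²+720² = 940900 = 970² → right
3 of the 5 are obtuse.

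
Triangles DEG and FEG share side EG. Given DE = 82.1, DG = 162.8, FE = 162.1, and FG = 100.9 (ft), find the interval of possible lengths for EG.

From triangle DEG: |82.1 − 162.8| < EG < 82.1 + 162.8, i.e. 80.7 < EG < 244.9.
From triangle FEG: 61.2 < EG < 263.0.
Both must hold, so EG lies in the intersection.

80.7 < EG < 244.9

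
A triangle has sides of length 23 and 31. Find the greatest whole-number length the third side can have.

53

The third side must be strictly less than 23 + 31 = 54.
The largest integer below 54 is 53.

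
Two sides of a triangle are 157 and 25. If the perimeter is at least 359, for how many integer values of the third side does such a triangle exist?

5

Triangle inequality: 132 < x < 182. Perimeter ≥ 359 gives x ≥ 359 − 157 − 25 = 177.
So 177 ≤ x < 182; integers 177 through 181: 5 values.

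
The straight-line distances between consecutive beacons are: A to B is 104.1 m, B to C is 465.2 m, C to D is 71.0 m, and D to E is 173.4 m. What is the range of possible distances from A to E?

The maximum is all hops collinear in one direction: 104.1 + 465.2 + 71.0 + 173.4 = 813.7.
The longest hop is 465.2; the others sum to 348.5. Folding the others back against it leaves at least 465.2 − 348.5 = 116.7.

116.7 ≤ AE ≤ 813.7 m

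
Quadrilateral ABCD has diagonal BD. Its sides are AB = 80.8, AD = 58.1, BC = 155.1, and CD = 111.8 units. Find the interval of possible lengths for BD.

43.3 < BD < 138.9

From triangle ABD: |80.8 − 58.1| < BD < 80.8 + 58.1, i.e. 22.7 < BD < 138.9.
From triangle CBD: 43.3 < BD < 266.9.
Both must hold, so BD lies in the intersection.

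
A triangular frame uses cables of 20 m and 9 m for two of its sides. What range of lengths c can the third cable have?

By the triangle inequality, c must be less than 20 + 9 = 29 and greater than |20 − 9| = 11.

11 < c < 29 (m)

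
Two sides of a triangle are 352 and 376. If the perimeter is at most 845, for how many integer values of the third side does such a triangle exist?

93

Triangle inequality: 24 < x < 728. Perimeter ≤ 845 gives x ≤ 845 − 352 − 376 = 117.
So 24 < x ≤ 117; integers 25 through 117: 93 values.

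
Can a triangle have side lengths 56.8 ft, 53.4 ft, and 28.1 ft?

The longest side is 56.8, and the other two sum to 81.5.
Since 81.5 > 56.8, the triangle inequality holds.

Yes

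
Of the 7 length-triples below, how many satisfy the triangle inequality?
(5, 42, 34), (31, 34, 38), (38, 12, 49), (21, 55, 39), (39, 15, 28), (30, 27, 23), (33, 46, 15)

6

(5,34,42): 5+34 ≤ 42 → not valid
(31,34,38): 31+34 > 38 → valid
(12,38,49): 12+38 > 49 → valid
(21,39,55): 21+39 > 55 → valid
(15,28,39): 15+28 > 39 → valid
(23,27,30): 23+27 > 30 → valid
(15,33,46): 15+33 > 46 → valid
6 of the 7 triples form a triangle.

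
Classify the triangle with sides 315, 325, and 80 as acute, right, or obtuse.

Compare the square of the longest side to the sum of squares of the other two: 80² + 315² = 105625 = 325².

right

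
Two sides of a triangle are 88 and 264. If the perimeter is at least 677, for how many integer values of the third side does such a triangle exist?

Triangle inequality: 176 < x < 352. Perimeter ≥ 677 gives x ≥ 677 − 88 − 264 = 325.
So 325 ≤ x < 352; integers 325 through 351: 27 values.

27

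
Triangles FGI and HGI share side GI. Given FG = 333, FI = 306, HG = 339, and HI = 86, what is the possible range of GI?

253 < GI < 425

From triangle FGI: |333 − 306| < GI < 333 + 306, i.e. 27 < GI < 639.
From triangle HGI: 253 < GI < 425.
Both must hold, so GI lies in the intersection.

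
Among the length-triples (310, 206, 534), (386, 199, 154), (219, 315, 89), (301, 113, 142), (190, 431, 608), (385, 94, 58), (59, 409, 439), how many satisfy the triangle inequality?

(206,310,534): 206+310 ≤ 534 → not valid
(154,199,386): 154+199 ≤ 386 → not valid
(89,219,315): 89+219 ≤ 315 → not valid
(113,142,301): 113+142 ≤ 301 → not valid
(190,431,608): 190+431 > 608 → valid
(58,94,385): 58+94 ≤ 385 → not valid
(59,409,439): 59+409 > 439 → valid
2 of the 7 triples form a triangle.

2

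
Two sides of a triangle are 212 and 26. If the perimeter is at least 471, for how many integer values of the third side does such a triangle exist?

Triangle inequality: 186 < x < 238. Perimeter ≥ 471 gives x ≥ 471 − 212 − 26 = 233.
So 233 ≤ x < 238; integers 233 through 237: 5 values.

5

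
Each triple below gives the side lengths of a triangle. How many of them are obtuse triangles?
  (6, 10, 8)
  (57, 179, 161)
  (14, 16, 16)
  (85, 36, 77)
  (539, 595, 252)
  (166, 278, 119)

(6,10,8): 6²+8² = 100 = 10² → right
(57,179,161): 57²+161² = 29170 < 32041 = 179² → obtuse
(14,16,16): 14²+16² = 452 > 256 = 16² → acute
(85,36,77): 36²+77² = 7225 = 85² → right
(539,595,252): 252²+539² = 354025 = 595² → right
(166,278,119): 119²+166² = 41717 < 77284 = 278² → obtuse
2 of the 6 are obtuse.

2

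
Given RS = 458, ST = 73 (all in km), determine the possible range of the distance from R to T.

385 ≤ RT ≤ 531 km

By the triangle inequality, |458 − 73| ≤ RT ≤ 458 + 73.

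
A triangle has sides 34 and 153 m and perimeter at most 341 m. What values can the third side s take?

119 < s ≤ 154 m

Triangle inequality alone gives 119 < s < 187.
The perimeter condition gives s ≤ 341 − 34 − 153 = 154.
Intersecting the two: 119 < s ≤ 154.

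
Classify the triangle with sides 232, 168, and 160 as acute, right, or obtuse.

Compare the square of the longest side to the sum of squares of the other two: 160² + 168² = 53824 = 232².

right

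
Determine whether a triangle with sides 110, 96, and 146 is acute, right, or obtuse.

right

Compare the square of the longest side to the sum of squares of the other two: 96² + 110² = 21316 = 146².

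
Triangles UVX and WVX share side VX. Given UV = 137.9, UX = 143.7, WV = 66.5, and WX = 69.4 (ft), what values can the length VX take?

From triangle UVX: |137.9 − 143.7| < VX < 137.9 + 143.7, i.e. 5.8 < VX < 281.6.
From triangle WVX: 2.9 < VX < 135.9.
Both must hold, so VX lies in the intersection.

5.8 < VX < 135.9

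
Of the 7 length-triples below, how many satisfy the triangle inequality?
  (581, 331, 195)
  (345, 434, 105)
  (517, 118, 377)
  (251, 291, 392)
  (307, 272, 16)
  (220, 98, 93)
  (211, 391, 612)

2

(195,331,581): 195+331 ≤ 581 → not valid
(105,345,434): 105+345 > 434 → valid
(118,377,517): 118+377 ≤ 517 → not valid
(251,291,392): 251+291 > 392 → valid
(16,272,307): 16+272 ≤ 307 → not valid
(93,98,220): 93+98 ≤ 220 → not valid
(211,391,612): 211+391 ≤ 612 → not valid
2 of the 7 triples form a triangle.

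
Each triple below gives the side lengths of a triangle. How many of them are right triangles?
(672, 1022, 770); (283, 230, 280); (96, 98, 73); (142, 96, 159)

1

(672,1022,770): 672²+770² = 1044484 = 1022² → right
(283,230,280): 230²+280² = 131300 > 80089 = 283² → acute
(96,98,73): 73²+96² = 14545 > 9604 = 98² → acute
(142,96,159): 96²+142² = 29380 > 25281 = 159² → acute
1 of the 4 is right.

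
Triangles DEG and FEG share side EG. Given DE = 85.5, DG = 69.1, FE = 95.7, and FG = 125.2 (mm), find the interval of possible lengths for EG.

29.5 < EG < 154.6

From triangle DEG: |85.5 − 69.1| < EG < 85.5 + 69.1, i.e. 16.4 < EG < 154.6.
From triangle FEG: 29.5 < EG < 220.9.
Both must hold, so EG lies in the intersection.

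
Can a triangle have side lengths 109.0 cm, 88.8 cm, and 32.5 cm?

Yes

The longest side is 109.0, and the other two sum to 121.3.
Since 121.3 > 109.0, the triangle inequality holds.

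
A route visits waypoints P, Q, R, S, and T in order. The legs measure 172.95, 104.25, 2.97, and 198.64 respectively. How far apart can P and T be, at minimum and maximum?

The maximum is all hops collinear in one direction: 172.95 + 104.25 + 2.97 + 198.64 = 478.81.
The longest hop is 198.64; the others sum to 280.17. Since 198.64 ≤ 280.17, the path can fold back on itself completely, so the minimum distance is 0.

0 ≤ PT ≤ 478.81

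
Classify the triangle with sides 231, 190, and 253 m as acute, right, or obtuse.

Compare the square of the longest side to the sum of squares of the other two: 190² + 231² = 89461 > 64009 = 253².

acute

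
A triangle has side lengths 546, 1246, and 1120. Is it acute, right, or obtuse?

Compare the square of the longest side to the sum of squares of the other two: 546² + 1120² = 1552516 = 1246².

right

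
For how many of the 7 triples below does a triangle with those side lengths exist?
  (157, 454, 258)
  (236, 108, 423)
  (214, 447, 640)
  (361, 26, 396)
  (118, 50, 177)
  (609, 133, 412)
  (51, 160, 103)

1

(157,258,454): 157+258 ≤ 454 → not valid
(108,236,423): 108+236 ≤ 423 → not valid
(214,447,640): 214+447 > 640 → valid
(26,361,396): 26+361 ≤ 396 → not valid
(50,118,177): 50+118 ≤ 177 → not valid
(133,412,609): 133+412 ≤ 609 → not valid
(51,103,160): 51+103 ≤ 160 → not valid
1 of the 7 triples forms a triangle.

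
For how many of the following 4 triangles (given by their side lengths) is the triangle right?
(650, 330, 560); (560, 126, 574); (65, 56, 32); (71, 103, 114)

2

(650,330,560): 330²+560² = 422500 = 650² → right
(560,126,574): 126²+560² = 329476 = 574² → right
(65,56,32): 32²+56² = 4160 < 4225 = 65² → obtuse
(71,103,114): 71²+103² = 15650 > 12996 = 114² → acute
2 of the 4 are right.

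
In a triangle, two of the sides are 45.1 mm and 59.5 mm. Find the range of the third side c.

14.4 < c < 104.6 (mm)

By the triangle inequality, c must be less than 45.1 + 59.5 = 104.6 and greater than |45.1 − 59.5| = 14.4.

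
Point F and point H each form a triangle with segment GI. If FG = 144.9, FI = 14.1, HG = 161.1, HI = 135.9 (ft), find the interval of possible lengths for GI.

130.8 < GI < 159.0

From triangle FGI: |144.9 − 14.1| < GI < 144.9 + 14.1, i.e. 130.8 < GI < 159.0.
From triangle HGI: 25.2 < GI < 297.0.
Both must hold, so GI lies in the intersection.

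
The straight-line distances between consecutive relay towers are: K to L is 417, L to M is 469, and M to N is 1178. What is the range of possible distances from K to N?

The maximum is all hops collinear in one direction: 417 + 469 + 1178 = 2064.
The longest hop is 1178; the others sum to 886. Folding the others back against it leaves at least 1178 − 886 = 292.

292 ≤ KN ≤ 2064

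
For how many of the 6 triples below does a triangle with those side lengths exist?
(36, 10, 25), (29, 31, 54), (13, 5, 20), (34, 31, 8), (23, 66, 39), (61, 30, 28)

(10,25,36): 10+25 ≤ 36 → not valid
(29,31,54): 29+31 > 54 → valid
(5,13,20): 5+13 ≤ 20 → not valid
(8,31,34): 8+31 > 34 → valid
(23,39,66): 23+39 ≤ 66 → not valid
(28,30,61): 28+30 ≤ 61 → not valid
2 of the 6 triples form a triangle.

2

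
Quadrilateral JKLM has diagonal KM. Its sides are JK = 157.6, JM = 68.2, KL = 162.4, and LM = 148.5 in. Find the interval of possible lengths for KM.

From triangle JKM: |157.6 − 68.2| < KM < 157.6 + 68.2, i.e. 89.4 < KM < 225.8.
From triangle LKM: 13.9 < KM < 310.9.
Both must hold, so KM lies in the intersection.

89.4 < KM < 225.8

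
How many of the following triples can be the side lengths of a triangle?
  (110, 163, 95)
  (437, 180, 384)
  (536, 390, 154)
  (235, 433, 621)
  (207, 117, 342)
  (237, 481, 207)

(95,110,163): 95+110 > 163 → valid
(180,384,437): 180+384 > 437 → valid
(154,390,536): 154+390 > 536 → valid
(235,433,621): 235+433 > 621 → valid
(117,207,342): 117+207 ≤ 342 → not valid
(207,237,481): 207+237 ≤ 481 → not valid
4 of the 6 triples form a triangle.

4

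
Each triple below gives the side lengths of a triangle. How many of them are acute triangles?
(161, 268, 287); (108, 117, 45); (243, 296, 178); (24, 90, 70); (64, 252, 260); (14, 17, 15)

3

(161,268,287): 161²+268² = 97745 > 82369 = 287² → acute
(108,117,45): 45²+108² = 13689 = 117² → right
(243,296,178): 178²+243² = 90733 > 87616 = 296² → acute
(24,90,70): 24²+70² = 5476 < 8100 = 90² → obtuse
(64,252,260): 64²+252² = 67600 = 260² → right
(14,17,15): 14²+15² = 421 > 289 = 17² → acute
3 of the 6 are acute.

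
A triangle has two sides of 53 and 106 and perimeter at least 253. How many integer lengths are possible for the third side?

65

Triangle inequality: 53 < x < 159. Perimeter ≥ 253 gives x ≥ 253 − 53 − 106 = 94.
So 94 ≤ x < 159; integers 94 through 158: 65 values.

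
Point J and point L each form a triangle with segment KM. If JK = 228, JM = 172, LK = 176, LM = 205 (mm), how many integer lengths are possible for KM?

324

From triangle JKM: 56 < KM < 400.
From triangle LKM: 29 < KM < 381.
Intersection: 56 < KM < 381, so integers 57 through 380: 324 values.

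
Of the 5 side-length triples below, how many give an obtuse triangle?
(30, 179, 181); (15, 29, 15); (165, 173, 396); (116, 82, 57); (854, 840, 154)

(30,179,181): 30²+179² = 32941 > 32761 = 181² → acute
(15,29,15): 15²+15² = 450 < 841 = 29² → obtuse
(165,173,396): 165+173 ≤ 396, not a triangle
(116,82,57): 57²+82² = 9973 < 13456 = 116² → obtuse
(854,840,154): 154²+840² = 729316 = 854² → right
2 of the 5 are obtuse.

2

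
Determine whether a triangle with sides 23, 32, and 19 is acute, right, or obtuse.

obtuse

Compare the square of the longest side to the sum of squares of the other two: 19² + 23² = 890 < 1024 = 32².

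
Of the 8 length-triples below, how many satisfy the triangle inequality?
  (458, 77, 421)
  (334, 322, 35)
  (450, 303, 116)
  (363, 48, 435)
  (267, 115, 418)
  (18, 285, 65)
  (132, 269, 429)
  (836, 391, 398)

(77,421,458): 77+421 > 458 → valid
(35,322,334): 35+322 > 334 → valid
(116,303,450): 116+303 ≤ 450 → not valid
(48,363,435): 48+363 ≤ 435 → not valid
(115,267,418): 115+267 ≤ 418 → not valid
(18,65,285): 18+65 ≤ 285 → not valid
(132,269,429): 132+269 ≤ 429 → not valid
(391,398,836): 391+398 ≤ 836 → not valid
2 of the 8 triples form a triangle.

2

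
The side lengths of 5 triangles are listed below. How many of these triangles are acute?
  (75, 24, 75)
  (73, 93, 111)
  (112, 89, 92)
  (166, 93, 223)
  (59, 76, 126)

3

(75,24,75): 24²+75² = 6201 > 5625 = 75² → acute
(73,93,111): 73²+93² = 13978 > 12321 = 111² → acute
(112,89,92): 89²+92² = 16385 > 12544 = 112² → acute
(166,93,223): 93²+166² = 36205 < 49729 = 223² → obtuse
(59,76,126): 59²+76² = 9257 < 15876 = 126² → obtuse
3 of the 5 are acute.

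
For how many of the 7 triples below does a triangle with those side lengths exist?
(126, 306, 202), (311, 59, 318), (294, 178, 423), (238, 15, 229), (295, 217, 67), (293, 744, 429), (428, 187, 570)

5

(126,202,306): 126+202 > 306 → valid
(59,311,318): 59+311 > 318 → valid
(178,294,423): 178+294 > 423 → valid
(15,229,238): 15+229 > 238 → valid
(67,217,295): 67+217 ≤ 295 → not valid
(293,429,744): 293+429 ≤ 744 → not valid
(187,428,570): 187+428 > 570 → valid
5 of the 7 triples form a triangle.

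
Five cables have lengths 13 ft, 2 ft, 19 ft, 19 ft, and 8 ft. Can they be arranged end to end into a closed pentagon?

A pentagon exists iff every side is shorter than the sum of the others — equivalently, the longest side is less than the sum of the rest.
Longest side 19 < 42 (sum of the remaining 4), so yes.

Yes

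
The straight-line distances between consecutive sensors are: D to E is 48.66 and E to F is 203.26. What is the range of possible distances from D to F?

By the triangle inequality, |48.66 − 203.26| ≤ DF ≤ 48.66 + 203.26.

154.60 ≤ DF ≤ 251.92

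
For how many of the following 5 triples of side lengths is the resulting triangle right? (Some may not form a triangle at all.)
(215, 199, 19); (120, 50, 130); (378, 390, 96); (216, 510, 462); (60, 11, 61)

(215,199,19): 19²+199² = 39962 < 46225 = 215² → obtuse
(120,50,130): 50²+120² = 16900 = 130² → right
(378,390,96): 96²+378² = 152100 = 390² → right
(216,510,462): 216²+462² = 260100 = 510² → right
(60,11,61): 11²+60² = 3721 = 61² → right
4 of the 5 are right.

4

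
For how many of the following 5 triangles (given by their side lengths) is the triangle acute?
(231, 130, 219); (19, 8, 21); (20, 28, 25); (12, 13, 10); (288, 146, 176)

(231,130,219): 130²+219² = 64861 > 53361 = 231² → acute
(19,8,21): 8²+19² = 425 < 441 = 21² → obtuse
(20,28,25): 20²+25² = 1025 > 784 = 28² → acute
(12,13,10): 10²+12² = 244 > 169 = 13² → acute
(288,146,176): 146²+176² = 52292 < 82944 = 288² → obtuse
3 of the 5 are acute.

3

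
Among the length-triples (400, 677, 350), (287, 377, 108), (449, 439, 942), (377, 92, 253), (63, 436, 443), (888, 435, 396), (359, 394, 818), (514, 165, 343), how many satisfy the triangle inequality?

(350,400,677): 350+400 > 677 → valid
(108,287,377): 108+287 > 377 → valid
(439,449,942): 439+449 ≤ 942 → not valid
(92,253,377): 92+253 ≤ 377 → not valid
(63,436,443): 63+436 > 443 → valid
(396,435,888): 396+435 ≤ 888 → not valid
(359,394,818): 359+394 ≤ 818 → not valid
(165,343,514): 165+343 ≤ 514 → not valid
3 of the 8 triples form a triangle.

3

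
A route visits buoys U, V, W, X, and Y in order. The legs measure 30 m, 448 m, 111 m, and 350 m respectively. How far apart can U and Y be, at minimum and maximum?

The maximum is all hops collinear in one direction: 30 + 448 + 111 + 350 = 939.
The longest hop is 448; the others sum to 491. Since 448 ≤ 491, the path can fold back on itself completely, so the minimum distance is 0.

0 ≤ UY ≤ 939 m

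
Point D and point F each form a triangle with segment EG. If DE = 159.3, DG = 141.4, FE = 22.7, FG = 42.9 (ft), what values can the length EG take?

From triangle DEG: |159.3 − 141.4| < EG < 159.3 + 141.4, i.e. 17.9 < EG < 300.7.
From triangle FEG: 20.2 < EG < 65.6.
Both must hold, so EG lies in the intersection.

20.2 < EG < 65.6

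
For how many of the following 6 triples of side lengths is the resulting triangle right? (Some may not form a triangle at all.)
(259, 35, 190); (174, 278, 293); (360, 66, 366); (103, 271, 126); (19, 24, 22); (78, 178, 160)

2

(259,35,190): 35+190 ≤ 259, not a triangle
(174,278,293): 174²+278² = 107560 > 85849 = 293² → acute
(360,66,366): 66²+360² = 133956 = 366² → right
(103,271,126): 103+126 ≤ 271, not a triangle
(19,24,22): 19²+22² = 845 > 576 = 24² → acute
(78,178,160): 78²+160² = 31684 = 178² → right
2 of the 6 are right.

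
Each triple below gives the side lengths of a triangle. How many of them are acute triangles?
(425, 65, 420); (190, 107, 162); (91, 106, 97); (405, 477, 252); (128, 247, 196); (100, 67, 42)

2

(425,65,420): 65²+420² = 180625 = 425² → right
(190,107,162): 107²+162² = 37693 > 36100 = 190² → acute
(91,106,97): 91²+97² = 17690 > 11236 = 106² → acute
(405,477,252): 252²+405² = 227529 = 477² → right
(128,247,196): 128²+196² = 54800 < 61009 = 247² → obtuse
(100,67,42): 42²+67² = 6253 < 10000 = 100² → obtuse
2 of the 6 are acute.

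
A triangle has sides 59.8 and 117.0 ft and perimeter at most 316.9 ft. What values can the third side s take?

Triangle inequality alone gives 57.2 < s < 176.8.
The perimeter condition gives s ≤ 316.9 − 59.8 − 117.0 = 140.1.
Intersecting the two: 57.2 < s ≤ 140.1.

57.2 < s ≤ 140.1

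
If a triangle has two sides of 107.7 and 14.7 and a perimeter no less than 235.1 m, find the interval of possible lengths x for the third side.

112.7 ≤ x < 122.4

Triangle inequality alone gives 93.0 < x < 122.4.
The perimeter condition gives x ≥ 235.1 − 107.7 − 14.7 = 112.7.
Intersecting the two: 112.7 ≤ x < 122.4.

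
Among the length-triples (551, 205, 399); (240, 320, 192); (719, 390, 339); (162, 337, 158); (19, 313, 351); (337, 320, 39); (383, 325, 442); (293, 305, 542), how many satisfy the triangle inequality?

(205,399,551): 205+399 > 551 → valid
(192,240,320): 192+240 > 320 → valid
(339,390,719): 339+390 > 719 → valid
(158,162,337): 158+162 ≤ 337 → not valid
(19,313,351): 19+313 ≤ 351 → not valid
(39,320,337): 39+320 > 337 → valid
(325,383,442): 325+383 > 442 → valid
(293,305,542): 293+305 > 542 → valid
6 of the 8 triples form a triangle.

6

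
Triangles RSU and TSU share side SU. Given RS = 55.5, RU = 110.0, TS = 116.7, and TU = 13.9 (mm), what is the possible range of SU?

From triangle RSU: |55.5 − 110.0| < SU < 55.5 + 110.0, i.e. 54.5 < SU < 165.5.
From triangle TSU: 102.8 < SU < 130.6.
Both must hold, so SU lies in the intersection.

102.8 < SU < 130.6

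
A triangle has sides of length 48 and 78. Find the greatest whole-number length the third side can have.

The third side must be strictly less than 48 + 78 = 126.
The largest integer below 126 is 125.

125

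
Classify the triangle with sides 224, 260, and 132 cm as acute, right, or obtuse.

Compare the square of the longest side to the sum of squares of the other two: 132² + 224² = 67600 = 260².

right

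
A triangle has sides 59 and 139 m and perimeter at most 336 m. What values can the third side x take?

Triangle inequality alone gives 80 < x < 198.
The perimeter condition gives x ≤ 336 − 59 − 139 = 138.
Intersecting the two: 80 < x ≤ 138.

80 < x ≤ 138 m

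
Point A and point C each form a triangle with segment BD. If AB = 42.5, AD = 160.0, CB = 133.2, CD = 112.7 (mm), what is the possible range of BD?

117.5 < BD < 202.5

From triangle ABD: |42.5 − 160.0| < BD < 42.5 + 160.0, i.e. 117.5 < BD < 202.5.
From triangle CBD: 20.5 < BD < 245.9.
Both must hold, so BD lies in the intersection.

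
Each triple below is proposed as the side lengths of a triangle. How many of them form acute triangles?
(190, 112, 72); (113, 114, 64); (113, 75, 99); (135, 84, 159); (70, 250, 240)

(190,112,72): 72+112 ≤ 190, not a triangle
(113,114,64): 64²+113² = 16865 > 12996 = 114² → acute
(113,75,99): 75²+99² = 15426 > 12769 = 113² → acute
(135,84,159): 84²+135² = 25281 = 159² → right
(70,250,240): 70²+240² = 62500 = 250² → right
2 of the 5 are acute.

2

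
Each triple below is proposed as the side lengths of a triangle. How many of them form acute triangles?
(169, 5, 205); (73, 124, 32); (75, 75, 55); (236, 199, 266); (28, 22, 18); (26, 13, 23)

(169,5,205): 5+169 ≤ 205, not a triangle
(73,124,32): 32+73 ≤ 124, not a triangle
(75,75,55): 55²+75² = 8650 > 5625 = 75² → acute
(236,199,266): 199²+236² = 95297 > 70756 = 266² → acute
(28,22,18): 18²+22² = 808 > 784 = 28² → acute
(26,13,23): 13²+23² = 698 > 676 = 26² → acute
4 of the 6 are acute.

4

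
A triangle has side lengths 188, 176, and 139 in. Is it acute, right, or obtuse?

Compare the square of the longest side to the sum of squares of the other two: 139² + 176² = 50297 > 35344 = 188².

acute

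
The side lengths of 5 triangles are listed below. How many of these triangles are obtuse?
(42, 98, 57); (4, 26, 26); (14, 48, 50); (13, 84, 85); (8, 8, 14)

(42,98,57): 42²+57² = 5013 < 9604 = 98² → obtuse
(4,26,26): 4²+26² = 692 > 676 = 26² → acute
(14,48,50): 14²+48² = 2500 = 50² → right
(13,84,85): 13²+84² = 7225 = 85² → right
(8,8,14): 8²+8² = 128 < 196 = 14² → obtuse
2 of the 5 are obtuse.

2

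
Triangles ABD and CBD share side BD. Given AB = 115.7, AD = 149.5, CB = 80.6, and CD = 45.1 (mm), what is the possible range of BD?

35.5 < BD < 125.7

From triangle ABD: |115.7 − 149.5| < BD < 115.7 + 149.5, i.e. 33.8 < BD < 265.2.
From triangle CBD: 35.5 < BD < 125.7.
Both must hold, so BD lies in the intersection.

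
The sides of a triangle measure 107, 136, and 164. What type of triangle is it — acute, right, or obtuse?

acute

Compare the square of the longest side to the sum of squares of the other two: 107² + 136² = 29945 > 26896 = 164².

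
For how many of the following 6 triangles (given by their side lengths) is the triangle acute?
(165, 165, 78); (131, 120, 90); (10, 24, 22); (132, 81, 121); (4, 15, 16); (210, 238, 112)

4

(165,165,78): 78²+165² = 33309 > 27225 = 165² → acute
(131,120,90): 90²+120² = 22500 > 17161 = 131² → acute
(10,24,22): 10²+22² = 584 > 576 = 24² → acute
(132,81,121): 81²+121² = 21202 > 17424 = 132² → acute
(4,15,16): 4²+15² = 241 < 256 = 16² → obtuse
(210,238,112): 112²+210² = 56644 = 238² → right
4 of the 6 are acute.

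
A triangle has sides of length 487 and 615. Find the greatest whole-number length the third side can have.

1101

The third side must be strictly less than 487 + 615 = 1102.
The largest integer below 1102 is 1101.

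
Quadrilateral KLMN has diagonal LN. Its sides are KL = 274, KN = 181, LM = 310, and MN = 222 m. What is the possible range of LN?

93 < LN < 455

From triangle KLN: |274 − 181| < LN < 274 + 181, i.e. 93 < LN < 455.
From triangle MLN: 88 < LN < 532.
Both must hold, so LN lies in the intersection.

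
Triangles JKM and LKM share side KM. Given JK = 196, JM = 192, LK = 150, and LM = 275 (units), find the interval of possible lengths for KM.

From triangle JKM: |196 − 192| < KM < 196 + 192, i.e. 4 < KM < 388.
From triangle LKM: 125 < KM < 425.
Both must hold, so KM lies in the intersection.

125 < KM < 388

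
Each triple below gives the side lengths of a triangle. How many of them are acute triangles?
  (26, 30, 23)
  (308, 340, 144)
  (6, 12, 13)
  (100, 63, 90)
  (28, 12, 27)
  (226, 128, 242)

(26,30,23): 23²+26² = 1205 > 900 = 30² → acute
(308,340,144): 144²+308² = 115600 = 340² → right
(6,12,13): 6²+12² = 180 > 169 = 13² → acute
(100,63,90): 63²+90² = 12069 > 10000 = 100² → acute
(28,12,27): 12²+27² = 873 > 784 = 28² → acute
(226,128,242): 128²+226² = 67460 > 58564 = 242² → acute
5 of the 6 are acute.

5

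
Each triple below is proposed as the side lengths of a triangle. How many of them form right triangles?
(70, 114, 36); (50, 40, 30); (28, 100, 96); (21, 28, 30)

(70,114,36): 36+70 ≤ 114, not a triangle
(50,40,30): 30²+40² = 2500 = 50² → right
(28,100,96): 28²+96² = 10000 = 100² → right
(21,28,30): 21²+28² = 1225 > 900 = 30² → acute
2 of the 4 are right.

2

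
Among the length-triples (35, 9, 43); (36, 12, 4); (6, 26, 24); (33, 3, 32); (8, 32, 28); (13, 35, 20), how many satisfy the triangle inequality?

(9,35,43): 9+35 > 43 → valid
(4,12,36): 4+12 ≤ 36 → not valid
(6,24,26): 6+24 > 26 → valid
(3,32,33): 3+32 > 33 → valid
(8,28,32): 8+28 > 32 → valid
(13,20,35): 13+20 ≤ 35 → not valid
4 of the 6 triples form a triangle.

4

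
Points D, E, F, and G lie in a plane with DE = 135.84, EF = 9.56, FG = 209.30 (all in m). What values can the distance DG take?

63.90 ≤ DG ≤ 354.70 m

The maximum is all hops collinear in one direction: 135.84 + 9.56 + 209.30 = 354.70.
The longest hop is 209.30; the others sum to 145.40. Folding the others back against it leaves at least 209.30 − 145.40 = 63.90.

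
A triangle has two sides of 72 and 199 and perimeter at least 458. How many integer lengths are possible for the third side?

84

Triangle inequality: 127 < x < 271. Perimeter ≥ 458 gives x ≥ 458 − 72 − 199 = 187.
So 187 ≤ x < 271; integers 187 through 270: 84 values.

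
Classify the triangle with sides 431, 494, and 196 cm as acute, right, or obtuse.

Compare the square of the longest side to the sum of squares of the other two: 196² + 431² = 224177 < 244036 = 494².

obtuse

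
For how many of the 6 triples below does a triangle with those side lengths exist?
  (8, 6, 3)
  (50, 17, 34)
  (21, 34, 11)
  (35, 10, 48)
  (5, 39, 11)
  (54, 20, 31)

2

(3,6,8): 3+6 > 8 → valid
(17,34,50): 17+34 > 50 → valid
(11,21,34): 11+21 ≤ 34 → not valid
(10,35,48): 10+35 ≤ 48 → not valid
(5,11,39): 5+11 ≤ 39 → not valid
(20,31,54): 20+31 ≤ 54 → not valid
2 of the 6 triples form a triangle.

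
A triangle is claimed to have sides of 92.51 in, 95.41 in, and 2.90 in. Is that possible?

The two shorter sides sum to 95.41, exactly equal to the longest side 95.41.
That gives only a degenerate (flat) triangle — the inequality must be strict.

No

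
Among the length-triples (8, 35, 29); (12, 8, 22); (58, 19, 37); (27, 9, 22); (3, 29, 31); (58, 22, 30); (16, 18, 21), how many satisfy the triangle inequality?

(8,29,35): 8+29 > 35 → valid
(8,12,22): 8+12 ≤ 22 → not valid
(19,37,58): 19+37 ≤ 58 → not valid
(9,22,27): 9+22 > 27 → valid
(3,29,31): 3+29 > 31 → valid
(22,30,58): 22+30 ≤ 58 → not valid
(16,18,21): 16+18 > 21 → valid
4 of the 7 triples form a triangle.

4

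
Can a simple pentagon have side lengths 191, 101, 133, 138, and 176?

A pentagon exists iff every side is shorter than the sum of the others — equivalently, the longest side is less than the sum of the rest.
Longest side 191 < 548 (sum of the remaining 4), so yes.

Yes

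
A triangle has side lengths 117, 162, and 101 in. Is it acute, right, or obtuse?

obtuse

Compare the square of the longest side to the sum of squares of the other two: 101² + 117² = 23890 < 26244 = 162².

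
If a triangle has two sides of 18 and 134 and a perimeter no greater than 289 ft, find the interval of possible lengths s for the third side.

Triangle inequality alone gives 116 < s < 152.
The perimeter condition gives s ≤ 289 − 18 − 134 = 137.
Intersecting the two: 116 < s ≤ 137.

116 < s ≤ 137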